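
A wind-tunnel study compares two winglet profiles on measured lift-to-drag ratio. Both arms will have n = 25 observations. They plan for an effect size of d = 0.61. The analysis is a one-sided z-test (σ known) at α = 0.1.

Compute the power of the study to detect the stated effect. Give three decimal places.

Noncentrality parameter: δ = d·√(n/2) = 0.61 × √(25/2) = 2.1567
Critical value for a one-sided test at α = 0.1: z_α = 1.282.
Power = Φ(δ − 1.282) = Φ(0.875) = 0.8092.

Power ≈ 0.809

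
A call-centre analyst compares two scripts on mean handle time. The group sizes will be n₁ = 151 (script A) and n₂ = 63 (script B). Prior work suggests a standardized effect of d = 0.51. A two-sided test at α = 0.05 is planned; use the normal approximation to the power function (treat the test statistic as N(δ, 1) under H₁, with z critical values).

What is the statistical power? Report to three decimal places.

Noncentrality parameter: δ = d / √(1/n₁ + 1/n₂) = 0.51 / √(1/151 + 1/63) = 3.4003
Two-sided α = 0.05 → critical value z_{0.025} = 1.960.
Power = Φ(δ − 1.960) + Φ(−δ − 1.960) = Φ(1.440) + Φ(-5.360) = 0.9251 + 0.0000 = 0.9251.

Power ≈ 0.925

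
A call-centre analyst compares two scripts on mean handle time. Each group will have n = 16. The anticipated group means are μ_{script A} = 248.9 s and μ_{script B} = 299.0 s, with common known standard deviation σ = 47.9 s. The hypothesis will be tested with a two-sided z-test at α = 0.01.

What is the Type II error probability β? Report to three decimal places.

Standardized effect: d = |μ_{script A} − μ_{script B}| / σ = |248.9 − 299.0| / 47.9 = 1.0459
Noncentrality parameter: δ = d·√(n/2) = 1.0459 × √(16/2) = 2.9583
Two-sided α = 0.01 → critical value z_{0.005} = 2.576.
Power = Φ(δ − 2.576) + Φ(−δ − 2.576) = Φ(0.383) + Φ(-5.534) = 0.6490 + 0.0000 = 0.6490.
Type II error: β = 1 − power = 1 − 0.6490 = 0.3510.

β ≈ 0.351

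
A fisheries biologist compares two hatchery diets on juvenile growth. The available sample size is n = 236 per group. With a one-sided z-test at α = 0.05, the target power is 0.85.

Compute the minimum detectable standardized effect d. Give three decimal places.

d ≈ 0.247

Required noncentrality: δ = z_{0.05} + z_{0.15} = 1.645 + 1.036 = 2.681.
δ = d·√(n/2) ⇒ d = δ/√(n/2) = 2.681/√(236/2) = 0.2468.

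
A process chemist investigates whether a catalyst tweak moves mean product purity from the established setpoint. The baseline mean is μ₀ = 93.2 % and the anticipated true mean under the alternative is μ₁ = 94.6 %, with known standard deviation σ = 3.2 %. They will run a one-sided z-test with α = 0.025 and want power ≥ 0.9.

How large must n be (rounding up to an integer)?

Standardized effect: d = |μ₁ − μ₀| / σ = |94.6 − 93.2| / 3.2 = 0.4375
For power 0.9 need Φ(δ − z_{0.025}) = 0.9, so δ = z_{0.025} + z_{0.10} = 1.960 + 1.282 = 3.242.
δ = d·√n ⇒ n = (δ/d)² = (3.242 / 0.4375)² = 54.90.
Round up to the next whole unit.

n = 55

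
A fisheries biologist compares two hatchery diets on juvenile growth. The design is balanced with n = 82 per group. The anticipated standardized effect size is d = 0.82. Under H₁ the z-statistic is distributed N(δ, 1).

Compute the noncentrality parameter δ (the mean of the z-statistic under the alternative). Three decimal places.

The noncentrality parameter scales effect size by the design's sample-size factor: δ = d·√(n/2) = 0.82 × √(82/2) = 5.2506

δ ≈ 5.251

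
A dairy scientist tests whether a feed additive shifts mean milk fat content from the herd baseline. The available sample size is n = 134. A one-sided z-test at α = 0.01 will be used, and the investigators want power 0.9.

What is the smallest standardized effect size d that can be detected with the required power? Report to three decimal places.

Required noncentrality: δ = z_{0.01} + z_{0.10} = 2.326 + 1.282 = 3.608.
δ = d·√n ⇒ d = δ/√n = 3.608/√134 = 0.3117.

d ≈ 0.312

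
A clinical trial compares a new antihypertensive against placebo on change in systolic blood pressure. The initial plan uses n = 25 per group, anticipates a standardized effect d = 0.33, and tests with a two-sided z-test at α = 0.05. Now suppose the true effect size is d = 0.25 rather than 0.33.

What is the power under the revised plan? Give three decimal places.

Power ≈ 0.143

With d = 0.25: δ = d·√(n/2) = 0.25 × √(25/2) = 0.8839. Critical value z_{0.025} = 1.960.
Revised power = Φ(δ − 1.960) + Φ(−δ − 1.960) = Φ(-1.076) + Φ(-2.844) = 0.1409 + 0.0022 = 0.1432.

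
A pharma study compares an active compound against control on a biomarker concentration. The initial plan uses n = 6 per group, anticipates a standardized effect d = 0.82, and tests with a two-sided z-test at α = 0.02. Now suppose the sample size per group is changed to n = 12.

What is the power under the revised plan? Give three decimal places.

With n = 12 per group: δ = d·√(n/2) = 0.82 × √(12/2) = 2.0086. Critical value z_{0.01} = 2.326.
Revised power = Φ(δ − 2.326) + Φ(−δ − 2.326) = Φ(-0.318) + Φ(-4.335) = 0.3753 + 0.0000 = 0.3753.

Power ≈ 0.375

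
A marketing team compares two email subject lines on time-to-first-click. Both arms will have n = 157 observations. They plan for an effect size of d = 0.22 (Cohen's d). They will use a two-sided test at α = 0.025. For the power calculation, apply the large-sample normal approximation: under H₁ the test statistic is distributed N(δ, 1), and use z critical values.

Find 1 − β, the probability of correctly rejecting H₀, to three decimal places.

Noncentrality parameter: δ = d·√(n/2) = 0.22 × √(157/2) = 1.9492
Critical value for a two-sided test at α = 0.025: z_{α/2} = 2.241.
Power = Φ(δ − 2.241) + Φ(−δ − 2.241) = Φ(-0.292) + Φ(-4.191) = 0.3851 + 0.0000 = 0.3851.

Power ≈ 0.385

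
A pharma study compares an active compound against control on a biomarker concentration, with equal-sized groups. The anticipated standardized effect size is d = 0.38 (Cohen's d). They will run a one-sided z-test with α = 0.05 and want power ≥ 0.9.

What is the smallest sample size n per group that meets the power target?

n = 119 per group

Set Φ(δ − 1.645) = 0.9; then δ − 1.645 = Φ⁻¹(0.9) = 1.282, giving δ = 2.926.
δ = d·√(n/2) ⇒ n = 2(δ/d)² = 2 × (2.926 / 0.38)² = 118.61.
Round up to the next whole unit.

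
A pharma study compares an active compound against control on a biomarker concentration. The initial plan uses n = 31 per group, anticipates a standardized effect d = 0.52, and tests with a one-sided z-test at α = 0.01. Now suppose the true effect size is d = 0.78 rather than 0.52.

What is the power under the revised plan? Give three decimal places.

With d = 0.78: δ = d·√(n/2) = 0.78 × √(31/2) = 3.0709. Critical value z_{0.01} = 2.326.
Revised power = Φ(δ − 2.326) = Φ(0.745) = 0.7717.

Power ≈ 0.772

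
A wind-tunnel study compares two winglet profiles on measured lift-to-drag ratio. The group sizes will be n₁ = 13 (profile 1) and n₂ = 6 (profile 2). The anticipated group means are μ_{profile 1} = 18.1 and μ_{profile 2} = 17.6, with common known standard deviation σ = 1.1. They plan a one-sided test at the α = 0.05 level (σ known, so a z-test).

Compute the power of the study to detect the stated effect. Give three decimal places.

Standardized effect: d = |μ_{profile 1} − μ_{profile 2}| / σ = |18.1 − 17.6| / 1.1 = 0.4545
Noncentrality parameter: δ = d / √(1/n₁ + 1/n₂) = 0.4545 / √(1/13 + 1/6) = 0.9210
One-sided α = 0.05 → critical value z_{0.05} = 1.645.
Power = Φ(δ − 1.645) = Φ(-0.724) = 0.2346.

Power ≈ 0.235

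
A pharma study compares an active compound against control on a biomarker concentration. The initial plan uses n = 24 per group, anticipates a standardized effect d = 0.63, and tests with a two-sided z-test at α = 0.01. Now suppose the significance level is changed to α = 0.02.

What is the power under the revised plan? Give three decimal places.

δ = d·√(n/2) = 0.63 × √(24/2) = 2.1824 (unchanged). New critical value: z_{0.01} = 2.326.
Revised power = Φ(δ − 2.326) + Φ(−δ − 2.326) = Φ(-0.144) + Φ(-4.509) = 0.4428 + 0.0000 = 0.4428.

Power ≈ 0.443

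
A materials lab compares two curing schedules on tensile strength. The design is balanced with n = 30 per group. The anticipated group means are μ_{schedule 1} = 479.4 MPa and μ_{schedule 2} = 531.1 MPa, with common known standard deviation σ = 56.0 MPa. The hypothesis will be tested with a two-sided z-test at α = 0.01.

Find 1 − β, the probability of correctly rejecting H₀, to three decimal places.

Power ≈ 0.841

Standardized effect: d = |μ_{schedule 1} − μ_{schedule 2}| / σ = |479.4 − 531.1| / 56.0 = 0.9232
Noncentrality parameter: λ = d·√(n/2) = 0.9232 × √(30/2) = 3.5756
Two-sided α = 0.01 → critical value z_{0.005} = 2.576.
Power = Φ(λ − 2.576) + Φ(−λ − 2.576) = Φ(1.000) + Φ(-6.151) = 0.8413 + 0.0000 = 0.8413.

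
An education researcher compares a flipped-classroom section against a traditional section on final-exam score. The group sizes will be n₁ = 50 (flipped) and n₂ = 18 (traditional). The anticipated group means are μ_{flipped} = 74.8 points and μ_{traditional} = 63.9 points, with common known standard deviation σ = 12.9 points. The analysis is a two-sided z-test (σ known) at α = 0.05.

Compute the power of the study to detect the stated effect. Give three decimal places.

Standardized effect: d = |μ_{flipped} − μ_{traditional}| / σ = |74.8 − 63.9| / 12.9 = 0.8450
Noncentrality parameter: δ = d / √(1/n₁ + 1/n₂) = 0.8450 / √(1/50 + 1/18) = 3.0740
Critical value for a two-sided test at α = 0.05: z_{α/2} = 1.960.
Power = Φ(δ − 1.960) + Φ(−δ − 1.960) = Φ(1.114) + Φ(-5.034) = 0.8674 + 0.0000 = 0.8674.

Power ≈ 0.867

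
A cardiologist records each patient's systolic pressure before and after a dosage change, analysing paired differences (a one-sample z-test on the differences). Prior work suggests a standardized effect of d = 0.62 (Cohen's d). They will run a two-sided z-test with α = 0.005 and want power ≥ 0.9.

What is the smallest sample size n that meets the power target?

For power 0.9 need Φ(δ − z_{0.0025}) = 0.9, so δ = z_{0.0025} + z_{0.10} = 2.807 + 1.282 = 4.089.
(Ignoring the negligible lower-tail rejection probability gives the usual closed-form inversion.)
δ = d·√n ⇒ n = (δ/d)² = (4.089 / 0.62)² = 43.49.
Rounding up, n = 44.

n = 44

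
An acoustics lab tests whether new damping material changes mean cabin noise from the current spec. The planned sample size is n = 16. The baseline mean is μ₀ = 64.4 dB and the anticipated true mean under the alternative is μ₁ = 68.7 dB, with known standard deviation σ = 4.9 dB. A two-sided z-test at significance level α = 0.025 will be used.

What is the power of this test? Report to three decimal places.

Power ≈ 0.898

Standardized effect: d = |μ₁ − μ₀| / σ = |68.7 − 64.4| / 4.9 = 0.8776
Noncentrality parameter: λ = d·√n = 0.8776 × √16 = 3.5102
Two-sided α = 0.025 → critical value z_{0.0125} = 2.241.
Power = Φ(λ − 2.241) + Φ(−λ − 2.241) = Φ(1.269) + Φ(-5.752) = 0.8977 + 0.0000 = 0.8977.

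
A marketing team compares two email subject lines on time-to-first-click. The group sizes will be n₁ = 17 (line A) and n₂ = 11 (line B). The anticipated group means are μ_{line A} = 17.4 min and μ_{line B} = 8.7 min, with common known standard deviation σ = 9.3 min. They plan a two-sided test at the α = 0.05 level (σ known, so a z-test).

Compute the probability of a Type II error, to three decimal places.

β ≈ 0.324

Standardized effect: d = |μ_{line A} − μ_{line B}| / σ = |17.4 − 8.7| / 9.3 = 0.9355
Noncentrality parameter: δ = d / √(1/n₁ + 1/n₂) = 0.9355 / √(1/17 + 1/11) = 2.4176
Two-sided α = 0.05 → critical value z_{0.025} = 1.960.
Power = Φ(δ − 1.960) + Φ(−δ − 1.960) = Φ(0.458) + Φ(-4.378) = 0.6764 + 0.0000 = 0.6764.
Type II error: β = 1 − power = 1 − 0.6764 = 0.3236.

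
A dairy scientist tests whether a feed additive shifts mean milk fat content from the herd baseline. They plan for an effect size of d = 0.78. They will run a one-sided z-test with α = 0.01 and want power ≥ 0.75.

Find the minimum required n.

n = 15

For power 0.75 need Φ(δ − z_{0.01}) = 0.75, so δ = z_{0.01} + z_{0.25} = 2.326 + 0.674 = 3.001.
δ = d·√n ⇒ n = (δ/d)² = (3.001 / 0.78)² = 14.80.
Round up to the next whole unit.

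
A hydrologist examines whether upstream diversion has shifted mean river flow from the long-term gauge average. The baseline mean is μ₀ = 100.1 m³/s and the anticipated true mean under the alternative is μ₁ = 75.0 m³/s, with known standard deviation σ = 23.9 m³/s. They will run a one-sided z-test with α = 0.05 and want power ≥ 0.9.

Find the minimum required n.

Standardized effect: d = |μ₁ − μ₀| / σ = |75.0 − 100.1| / 23.9 = 1.0502
For power 0.9 need Φ(δ − z_{0.05}) = 0.9, so δ = z_{0.05} + z_{0.10} = 1.645 + 1.282 = 2.926.
δ = d·√n ⇒ n = (δ/d)² = (2.926 / 1.0502)² = 7.76.
Rounding up, n = 8.

n = 8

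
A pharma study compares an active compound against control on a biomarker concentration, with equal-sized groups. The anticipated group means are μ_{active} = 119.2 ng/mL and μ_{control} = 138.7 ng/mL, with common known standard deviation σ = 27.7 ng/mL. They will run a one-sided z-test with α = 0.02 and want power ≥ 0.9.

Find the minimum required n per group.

n = 45 per group

Standardized effect: d = |μ_{active} − μ_{control}| / σ = |119.2 − 138.7| / 27.7 = 0.7040
Set Φ(δ − 2.054) = 0.9; then δ − 2.054 = Φ⁻¹(0.9) = 1.282, giving δ = 3.335.
δ = d·√(n/2) ⇒ n = 2(δ/d)² = 2 × (3.335 / 0.7040)² = 44.89.
Round up to the next whole unit.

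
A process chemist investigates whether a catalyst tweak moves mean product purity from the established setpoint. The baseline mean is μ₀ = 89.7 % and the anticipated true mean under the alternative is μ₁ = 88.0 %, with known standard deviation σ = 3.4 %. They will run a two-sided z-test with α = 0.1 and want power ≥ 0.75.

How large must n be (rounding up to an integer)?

Standardized effect: d = |μ₁ − μ₀| / σ = |88.0 − 89.7| / 3.4 = 0.5000
For power 0.75 need Φ(δ − z_{0.05}) = 0.75, so δ = z_{0.05} + z_{0.25} = 1.645 + 0.674 = 2.319.
(Ignoring the negligible lower-tail rejection probability gives the usual closed-form inversion.)
δ = d·√n ⇒ n = (δ/d)² = (2.319 / 0.5000)² = 21.52.
Rounding up, n = 22.

n = 22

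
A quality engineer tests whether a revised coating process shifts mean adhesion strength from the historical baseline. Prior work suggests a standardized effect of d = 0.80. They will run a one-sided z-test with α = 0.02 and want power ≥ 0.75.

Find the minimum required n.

n = 12

For power 0.75 need Φ(δ − z_{0.02}) = 0.75, so δ = z_{0.02} + z_{0.25} = 2.054 + 0.674 = 2.728.
δ = d·√n ⇒ n = (δ/d)² = (2.728 / 0.80)² = 11.63.
Rounding up, n = 12.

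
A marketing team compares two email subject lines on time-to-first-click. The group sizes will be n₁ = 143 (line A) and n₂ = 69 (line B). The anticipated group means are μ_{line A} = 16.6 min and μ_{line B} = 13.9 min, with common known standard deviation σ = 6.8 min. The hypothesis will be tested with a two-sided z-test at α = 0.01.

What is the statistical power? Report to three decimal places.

Standardized effect: d = |μ_{line A} − μ_{line B}| / σ = |16.6 − 13.9| / 6.8 = 0.3971
Noncentrality parameter: δ = d / √(1/n₁ + 1/n₂) = 0.3971 / √(1/143 + 1/69) = 2.7088
Two-sided α = 0.01 → critical value z_{0.005} = 2.576.
Power = Φ(δ − 2.576) + Φ(−δ − 2.576) = Φ(0.133) + Φ(-5.285) = 0.5529 + 0.0000 = 0.5529.

Power ≈ 0.553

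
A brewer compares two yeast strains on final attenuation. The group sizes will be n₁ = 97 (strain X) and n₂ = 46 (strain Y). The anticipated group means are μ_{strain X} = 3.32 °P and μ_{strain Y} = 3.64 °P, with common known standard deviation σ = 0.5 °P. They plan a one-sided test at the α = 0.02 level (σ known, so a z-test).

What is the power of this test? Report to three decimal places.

Power ≈ 0.936

Standardized effect: d = |μ_{strain X} − μ_{strain Y}| / σ = |3.32 − 3.64| / 0.5 = 0.6400
Noncentrality parameter: δ = d / √(1/n₁ + 1/n₂) = 0.6400 / √(1/97 + 1/46) = 3.5750
One-sided α = 0.02 → critical value z_{0.02} = 2.054.
Power = Φ(δ − 2.054) = Φ(1.521) = 0.9359.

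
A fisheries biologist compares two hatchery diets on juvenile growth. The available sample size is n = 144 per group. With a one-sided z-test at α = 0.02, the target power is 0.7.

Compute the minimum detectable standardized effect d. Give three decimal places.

d ≈ 0.304

Need Φ(δ − 2.054) = 0.7, so δ = 2.054 + 0.524 = 2.578.
δ = d·√(n/2) ⇒ d = δ/√(n/2) = 2.578/√(144/2) = 0.3038.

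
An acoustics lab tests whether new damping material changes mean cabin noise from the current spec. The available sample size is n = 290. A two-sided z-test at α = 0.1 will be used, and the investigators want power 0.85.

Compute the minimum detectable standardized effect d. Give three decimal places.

d ≈ 0.157

Need Φ(δ − 1.645) = 0.85, so δ = 1.645 + 1.036 = 2.681.
(The second rejection-region term Φ(−δ − z_{α/2}) is negligible and dropped.)
δ = d·√n ⇒ d = δ/√n = 2.681/√290 = 0.1575.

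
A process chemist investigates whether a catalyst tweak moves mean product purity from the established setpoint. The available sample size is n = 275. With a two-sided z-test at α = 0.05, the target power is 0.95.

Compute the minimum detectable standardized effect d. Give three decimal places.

Required noncentrality: δ = z_{0.025} + z_{0.05} = 1.960 + 1.645 = 3.605.
(The second rejection-region term Φ(−δ − z_{α/2}) is negligible and dropped.)
δ = d·√n ⇒ d = δ/√n = 3.605/√275 = 0.2174.

d ≈ 0.217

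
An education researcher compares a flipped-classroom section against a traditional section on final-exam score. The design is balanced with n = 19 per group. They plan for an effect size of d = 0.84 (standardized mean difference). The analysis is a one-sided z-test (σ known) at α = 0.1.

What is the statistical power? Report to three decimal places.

Power ≈ 0.904

Noncentrality parameter: δ = d·√(n/2) = 0.84 × √(19/2) = 2.5891
One-sided α = 0.1 → critical value z_{0.1} = 1.282.
Power = Φ(δ − 1.282) = Φ(1.308) = 0.9045.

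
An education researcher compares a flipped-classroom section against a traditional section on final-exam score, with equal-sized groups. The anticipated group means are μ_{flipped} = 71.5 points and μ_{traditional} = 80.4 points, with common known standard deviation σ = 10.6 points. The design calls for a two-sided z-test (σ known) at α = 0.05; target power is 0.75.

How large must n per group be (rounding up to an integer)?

Standardized effect: d = |μ_{flipped} − μ_{traditional}| / σ = |71.5 − 80.4| / 10.6 = 0.8396
Set Φ(δ − 1.960) = 0.75; then δ − 1.960 = Φ⁻¹(0.75) = 0.674, giving δ = 2.634.
(For δ > 0 the lower-tail rejection region contributes negligibly to power, so the one-term inversion is standard.)
δ = d·√(n/2) ⇒ n = 2(δ/d)² = 2 × (2.634 / 0.8396)² = 19.69.
Rounding up, n = 20 per group.

n = 20 per group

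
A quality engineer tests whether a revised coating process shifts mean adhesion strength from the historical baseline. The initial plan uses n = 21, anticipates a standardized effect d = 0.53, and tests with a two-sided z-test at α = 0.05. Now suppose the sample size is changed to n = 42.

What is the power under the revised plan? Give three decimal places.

Power ≈ 0.930

With n = 42: δ = d·√n = 0.53 × √42 = 3.4348. Critical value z_{0.025} = 1.960.
Revised power = Φ(δ − 1.960) + Φ(−δ − 1.960) = Φ(1.475) + Φ(-5.395) = 0.9299 + 0.0000 = 0.9299.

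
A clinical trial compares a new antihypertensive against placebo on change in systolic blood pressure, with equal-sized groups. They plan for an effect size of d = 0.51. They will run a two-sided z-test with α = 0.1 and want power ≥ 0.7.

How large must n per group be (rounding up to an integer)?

n = 37 per group

Set Φ(δ − 1.645) = 0.7; then δ − 1.645 = Φ⁻¹(0.7) = 0.524, giving δ = 2.169.
(The Φ(−δ − z_{α/2}) term is vanishingly small for δ > 0 and is dropped in the standard sample-size formula.)
δ = d·√(n/2) ⇒ n = 2(δ/d)² = 2 × (2.169 / 0.51)² = 36.18.
Round up to the next whole unit.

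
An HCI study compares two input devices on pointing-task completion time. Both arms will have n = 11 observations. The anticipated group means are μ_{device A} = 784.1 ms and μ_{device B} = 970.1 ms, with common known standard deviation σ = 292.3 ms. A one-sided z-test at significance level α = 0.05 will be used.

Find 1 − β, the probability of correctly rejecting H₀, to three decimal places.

Power ≈ 0.439

Standardized effect: d = |μ_{device A} − μ_{device B}| / σ = |784.1 − 970.1| / 292.3 = 0.6363
Noncentrality parameter: δ = d·√(n/2) = 0.6363 × √(11/2) = 1.4923
One-sided α = 0.05 → critical value z_{0.05} = 1.645.
Power = P(Z > 1.645 − δ) = Φ(-0.153) = 0.4394.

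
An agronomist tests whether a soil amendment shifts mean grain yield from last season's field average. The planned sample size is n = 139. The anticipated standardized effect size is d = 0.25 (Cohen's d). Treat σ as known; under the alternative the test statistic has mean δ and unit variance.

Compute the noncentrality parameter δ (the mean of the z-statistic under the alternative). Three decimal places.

δ ≈ 2.947

δ = d·√n = 0.25 × √139 = 2.9475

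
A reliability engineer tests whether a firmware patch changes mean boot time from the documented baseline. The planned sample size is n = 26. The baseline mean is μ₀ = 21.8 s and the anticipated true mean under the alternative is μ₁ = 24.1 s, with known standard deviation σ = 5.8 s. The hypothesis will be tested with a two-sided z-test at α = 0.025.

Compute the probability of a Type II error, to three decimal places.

β ≈ 0.587

Standardized effect: d = |μ₁ − μ₀| / σ = |24.1 − 21.8| / 5.8 = 0.3966
Noncentrality parameter: δ = d·√n = 0.3966 × √26 = 2.0220
Two-sided α = 0.025 → critical value z_{0.0125} = 2.241.
Power = Φ(δ − 2.241) + Φ(−δ − 2.241) = Φ(-0.219) + Φ(-4.263) = 0.4132 + 0.0000 = 0.4132.
Type II error: β = 1 − power = 1 − 0.4132 = 0.5868.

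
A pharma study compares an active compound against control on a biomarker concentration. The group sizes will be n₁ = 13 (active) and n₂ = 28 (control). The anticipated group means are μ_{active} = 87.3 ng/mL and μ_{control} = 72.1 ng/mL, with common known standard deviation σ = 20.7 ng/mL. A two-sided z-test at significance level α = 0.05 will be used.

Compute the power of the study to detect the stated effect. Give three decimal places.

Standardized effect: d = |μ_{active} − μ_{control}| / σ = |87.3 − 72.1| / 20.7 = 0.7343
Noncentrality parameter: δ = d / √(1/n₁ + 1/n₂) = 0.7343 / √(1/13 + 1/28) = 2.1879
Two-sided α = 0.05 → critical value z_{0.025} = 1.960.
Power = Φ(δ − 1.960) + Φ(−δ − 1.960) = Φ(0.228) + Φ(-4.148) = 0.5902 + 0.0000 = 0.5902.

Power ≈ 0.590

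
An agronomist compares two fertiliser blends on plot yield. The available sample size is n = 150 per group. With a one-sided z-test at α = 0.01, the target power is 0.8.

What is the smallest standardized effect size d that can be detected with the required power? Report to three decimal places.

d ≈ 0.366

Required noncentrality: δ = z_{0.01} + z_{0.20} = 2.326 + 0.842 = 3.168.
δ = d·√(n/2) ⇒ d = δ/√(n/2) = 3.168/√(150/2) = 0.3658.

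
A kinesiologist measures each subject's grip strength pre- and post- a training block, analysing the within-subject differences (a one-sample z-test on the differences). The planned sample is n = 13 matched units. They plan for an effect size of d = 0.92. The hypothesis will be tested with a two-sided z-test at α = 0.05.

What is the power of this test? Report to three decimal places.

Noncentrality parameter: δ = d·√n = 0.92 × √13 = 3.3171
Two-sided α = 0.05 → critical value z_{0.025} = 1.960.
Power = Φ(δ − 1.960) + Φ(−δ − 1.960) = Φ(1.357) + Φ(-5.277) = 0.9126 + 0.0000 = 0.9126.

Power ≈ 0.913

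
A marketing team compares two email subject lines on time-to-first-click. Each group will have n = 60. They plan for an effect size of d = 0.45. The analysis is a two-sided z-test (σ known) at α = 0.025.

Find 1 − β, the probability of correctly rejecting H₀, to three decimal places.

Noncentrality parameter: δ = d·√(n/2) = 0.45 × √(60/2) = 2.4648
Critical value for a two-sided test at α = 0.025: z_{α/2} = 2.241.
Power = Φ(δ − 2.241) + Φ(−δ − 2.241) = Φ(0.223) + Φ(-4.706) = 0.5884 + 0.0000 = 0.5884.

Power ≈ 0.588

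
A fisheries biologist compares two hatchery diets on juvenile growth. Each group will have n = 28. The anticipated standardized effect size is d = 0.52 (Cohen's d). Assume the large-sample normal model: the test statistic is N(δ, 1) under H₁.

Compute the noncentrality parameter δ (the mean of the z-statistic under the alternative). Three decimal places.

δ = d·√(n/2) = 0.52 × √(28/2) = 1.9457

δ ≈ 1.946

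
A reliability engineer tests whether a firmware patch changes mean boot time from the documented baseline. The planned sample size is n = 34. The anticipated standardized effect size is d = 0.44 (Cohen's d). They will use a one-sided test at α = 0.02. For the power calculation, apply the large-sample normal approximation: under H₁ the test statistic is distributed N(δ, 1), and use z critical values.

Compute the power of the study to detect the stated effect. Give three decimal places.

Power ≈ 0.696

Noncentrality parameter: δ = d·√n = 0.44 × √34 = 2.5656
Critical value for a one-sided test at α = 0.02: z_α = 2.054.
Power = P(Z > 2.054 − δ) = Φ(0.512) = 0.6956.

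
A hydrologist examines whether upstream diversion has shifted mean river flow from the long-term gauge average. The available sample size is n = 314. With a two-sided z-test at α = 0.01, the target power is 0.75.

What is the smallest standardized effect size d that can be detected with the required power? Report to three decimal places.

d ≈ 0.183

Required noncentrality: δ = z_{0.005} + z_{0.25} = 2.576 + 0.674 = 3.250.
(Lower-tail contribution to power is negligible for δ > 0.)
δ = d·√n ⇒ d = δ/√n = 3.250/√314 = 0.1834.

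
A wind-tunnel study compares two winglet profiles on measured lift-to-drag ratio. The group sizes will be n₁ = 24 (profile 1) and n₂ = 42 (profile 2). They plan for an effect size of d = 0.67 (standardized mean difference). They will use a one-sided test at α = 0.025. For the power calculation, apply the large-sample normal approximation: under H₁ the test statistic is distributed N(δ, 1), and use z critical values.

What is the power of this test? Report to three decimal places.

Power ≈ 0.745

Noncentrality parameter: λ = d / √(1/n₁ + 1/n₂) = 0.67 / √(1/24 + 1/42) = 2.6184
Critical value for a one-sided test at α = 0.025: z_α = 1.960.
Power = P(Z > 1.960 − λ) = Φ(0.658) = 0.7449.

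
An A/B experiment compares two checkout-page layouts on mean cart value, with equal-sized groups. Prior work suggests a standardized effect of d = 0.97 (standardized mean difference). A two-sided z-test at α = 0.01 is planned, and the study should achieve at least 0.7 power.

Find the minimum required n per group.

n = 21 per group

For power 0.7 need Φ(δ − z_{0.005}) = 0.7, so δ = z_{0.005} + z_{0.30} = 2.576 + 0.524 = 3.100.
(The Φ(−δ − z_{α/2}) term is vanishingly small for δ > 0 and is dropped in the standard sample-size formula.)
δ = d·√(n/2) ⇒ n = 2(δ/d)² = 2 × (3.100 / 0.97)² = 20.43.
Round up to the next whole unit.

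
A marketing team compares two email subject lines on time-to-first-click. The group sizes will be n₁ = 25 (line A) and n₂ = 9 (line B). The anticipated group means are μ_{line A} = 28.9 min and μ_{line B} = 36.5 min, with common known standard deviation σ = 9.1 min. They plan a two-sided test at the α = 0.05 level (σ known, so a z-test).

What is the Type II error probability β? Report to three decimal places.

Standardized effect: d = |μ_{line A} − μ_{line B}| / σ = |28.9 − 36.5| / 9.1 = 0.8352
Noncentrality parameter: δ = d / √(1/n₁ + 1/n₂) = 0.8352 / √(1/25 + 1/9) = 2.1484
Critical value for a two-sided test at α = 0.05: z_{α/2} = 1.960.
Power = Φ(δ − 1.960) + Φ(−δ − 1.960) = Φ(0.188) + Φ(-4.108) = 0.5747 + 0.0000 = 0.5748.
Type II error: β = 1 − power = 1 − 0.5748 = 0.4252.

β ≈ 0.425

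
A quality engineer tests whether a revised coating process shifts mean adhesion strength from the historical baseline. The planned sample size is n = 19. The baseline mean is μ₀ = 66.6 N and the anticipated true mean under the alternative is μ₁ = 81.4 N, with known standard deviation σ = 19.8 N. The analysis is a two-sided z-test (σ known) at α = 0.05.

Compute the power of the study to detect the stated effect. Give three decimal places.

Power ≈ 0.903

Standardized effect: d = |μ₁ − μ₀| / σ = |81.4 − 66.6| / 19.8 = 0.7475
Noncentrality parameter: λ = d·√n = 0.7475 × √19 = 3.2582
Two-sided α = 0.05 → critical value z_{0.025} = 1.960.
Power = Φ(λ − 1.960) + Φ(−λ − 1.960) = Φ(1.298) + Φ(-5.218) = 0.9029 + 0.0000 = 0.9029.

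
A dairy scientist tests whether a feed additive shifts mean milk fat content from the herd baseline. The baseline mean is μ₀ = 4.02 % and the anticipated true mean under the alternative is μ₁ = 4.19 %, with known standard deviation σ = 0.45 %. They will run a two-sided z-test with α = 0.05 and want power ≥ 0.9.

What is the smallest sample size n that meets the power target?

n = 74

Standardized effect: d = |μ₁ − μ₀| / σ = |4.19 − 4.02| / 0.45 = 0.3778
Set Φ(δ − 1.960) = 0.9; then δ − 1.960 = Φ⁻¹(0.9) = 1.282, giving δ = 3.242.
(Ignoring the negligible lower-tail rejection probability gives the usual closed-form inversion.)
δ = d·√n ⇒ n = (δ/d)² = (3.242 / 0.3778)² = 73.62.
Round up to the next whole unit.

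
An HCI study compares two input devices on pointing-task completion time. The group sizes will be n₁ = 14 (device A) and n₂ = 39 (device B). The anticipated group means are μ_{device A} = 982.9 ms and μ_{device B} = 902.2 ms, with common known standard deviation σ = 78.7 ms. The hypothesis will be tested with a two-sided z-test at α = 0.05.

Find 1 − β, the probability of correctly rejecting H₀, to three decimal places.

Standardized effect: d = |μ_{device A} − μ_{device B}| / σ = |982.9 − 902.2| / 78.7 = 1.0254
Noncentrality parameter: δ = d / √(1/n₁ + 1/n₂) = 1.0254 / √(1/14 + 1/39) = 3.2912
Critical value for a two-sided test at α = 0.05: z_{α/2} = 1.960.
Power = Φ(δ − 1.960) + Φ(−δ − 1.960) = Φ(1.331) + Φ(-5.251) = 0.9084 + 0.0000 = 0.9084.

Power ≈ 0.908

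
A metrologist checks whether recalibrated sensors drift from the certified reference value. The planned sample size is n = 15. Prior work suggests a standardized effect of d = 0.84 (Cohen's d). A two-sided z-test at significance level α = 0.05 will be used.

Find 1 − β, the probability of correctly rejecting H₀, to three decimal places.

Noncentrality parameter: δ = d·√n = 0.84 × √15 = 3.2533
Two-sided α = 0.05 → critical value z_{0.025} = 1.960.
Power = Φ(δ − 1.960) + Φ(−δ − 1.960) = Φ(1.293) + Φ(-5.213) = 0.9021 + 0.0000 = 0.9021.

Power ≈ 0.902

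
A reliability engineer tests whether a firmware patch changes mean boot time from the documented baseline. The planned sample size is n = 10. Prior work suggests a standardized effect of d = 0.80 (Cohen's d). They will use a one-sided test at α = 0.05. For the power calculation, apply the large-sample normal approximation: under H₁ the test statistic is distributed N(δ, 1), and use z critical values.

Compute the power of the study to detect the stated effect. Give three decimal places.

Noncentrality parameter: δ = d·√n = 0.80 × √10 = 2.5298
One-sided α = 0.05 → critical value z_{0.05} = 1.645.
Power = Φ(δ − 1.645) = Φ(0.885) = 0.8119.

Power ≈ 0.812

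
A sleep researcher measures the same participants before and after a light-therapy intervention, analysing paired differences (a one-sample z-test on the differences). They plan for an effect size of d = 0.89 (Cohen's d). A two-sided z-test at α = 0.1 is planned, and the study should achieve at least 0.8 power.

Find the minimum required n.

n = 8

Set Φ(δ − 1.645) = 0.8; then δ − 1.645 = Φ⁻¹(0.8) = 0.842, giving δ = 2.486.
(For δ > 0 the lower-tail rejection region contributes negligibly to power, so the one-term inversion is standard.)
δ = d·√n ⇒ n = (δ/d)² = (2.486 / 0.89)² = 7.81.
Round up to the next whole unit.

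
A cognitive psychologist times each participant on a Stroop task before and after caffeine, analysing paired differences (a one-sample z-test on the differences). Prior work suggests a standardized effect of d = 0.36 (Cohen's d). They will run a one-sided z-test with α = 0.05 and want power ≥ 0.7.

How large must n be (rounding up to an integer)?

n = 37

For power 0.7 need Φ(δ − z_{0.05}) = 0.7, so δ = z_{0.05} + z_{0.30} = 1.645 + 0.524 = 2.169.
δ = d·√n ⇒ n = (δ/d)² = (2.169 / 0.36)² = 36.31.
Round up to the next whole unit.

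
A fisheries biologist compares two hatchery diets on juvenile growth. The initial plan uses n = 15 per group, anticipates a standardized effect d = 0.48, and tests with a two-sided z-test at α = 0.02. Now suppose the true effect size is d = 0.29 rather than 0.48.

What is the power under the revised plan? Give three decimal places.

With d = 0.29: δ = d·√(n/2) = 0.29 × √(15/2) = 0.7942. Critical value z_{0.01} = 2.326.
Revised power = Φ(δ − 2.326) + Φ(−δ − 2.326) = Φ(-1.532) + Φ(-3.121) = 0.0627 + 0.0009 = 0.0636.

Power ≈ 0.064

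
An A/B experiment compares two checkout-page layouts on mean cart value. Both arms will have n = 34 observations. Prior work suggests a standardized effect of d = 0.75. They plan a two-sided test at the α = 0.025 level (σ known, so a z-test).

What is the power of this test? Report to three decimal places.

Noncentrality parameter: δ = d·√(n/2) = 0.75 × √(34/2) = 3.0923
Two-sided α = 0.025 → critical value z_{0.0125} = 2.241.
Power = Φ(δ − 2.241) + Φ(−δ − 2.241) = Φ(0.851) + Φ(-5.334) = 0.8026 + 0.0000 = 0.8026.

Power ≈ 0.803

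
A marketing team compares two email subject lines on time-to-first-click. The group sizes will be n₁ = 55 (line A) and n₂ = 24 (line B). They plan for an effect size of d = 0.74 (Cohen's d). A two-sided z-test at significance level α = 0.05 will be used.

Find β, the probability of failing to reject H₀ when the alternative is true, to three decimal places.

Noncentrality parameter: δ = d / √(1/n₁ + 1/n₂) = 0.74 / √(1/55 + 1/24) = 3.0249
Critical value for a two-sided test at α = 0.05: z_{α/2} = 1.960.
Power = Φ(δ − 1.960) + Φ(−δ − 1.960) = Φ(1.065) + Φ(-4.985) = 0.8565 + 0.0000 = 0.8565.
Type II error: β = 1 − power = 1 − 0.8565 = 0.1435.

β ≈ 0.143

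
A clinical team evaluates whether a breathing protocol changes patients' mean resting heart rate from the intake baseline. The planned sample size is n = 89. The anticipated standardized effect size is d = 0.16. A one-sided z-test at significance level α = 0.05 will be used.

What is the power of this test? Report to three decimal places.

Noncentrality parameter: δ = d·√n = 0.16 × √89 = 1.5094
One-sided α = 0.05 → critical value z_{0.05} = 1.645.
Power = Φ(δ − 1.645) = Φ(-0.135) = 0.4461.

Power ≈ 0.446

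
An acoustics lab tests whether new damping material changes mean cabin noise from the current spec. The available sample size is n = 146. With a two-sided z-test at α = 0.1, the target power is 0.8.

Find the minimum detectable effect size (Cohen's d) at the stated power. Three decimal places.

Need Φ(δ − 1.645) = 0.8, so δ = 1.645 + 0.842 = 2.486.
(Lower-tail contribution to power is negligible for δ > 0.)
δ = d·√n ⇒ d = δ/√n = 2.486/√146 = 0.2058.

d ≈ 0.206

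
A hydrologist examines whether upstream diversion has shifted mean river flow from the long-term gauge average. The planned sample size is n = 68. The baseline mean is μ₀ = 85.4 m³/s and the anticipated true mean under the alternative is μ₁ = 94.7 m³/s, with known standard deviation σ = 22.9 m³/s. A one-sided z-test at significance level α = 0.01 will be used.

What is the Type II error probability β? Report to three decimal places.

Standardized effect: d = |μ₁ − μ₀| / σ = |94.7 − 85.4| / 22.9 = 0.4061
Noncentrality parameter: δ = d·√n = 0.4061 × √68 = 3.3489
Critical value for a one-sided test at α = 0.01: z_α = 2.326.
Power = Φ(δ − 2.326) = Φ(1.023) = 0.8467.
Type II error: β = 1 − power = 1 − 0.8467 = 0.1533.

β ≈ 0.153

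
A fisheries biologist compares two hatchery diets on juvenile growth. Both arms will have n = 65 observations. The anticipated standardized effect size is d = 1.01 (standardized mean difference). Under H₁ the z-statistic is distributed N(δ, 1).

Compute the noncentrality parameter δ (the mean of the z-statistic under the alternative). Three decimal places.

δ = d·√(n/2) = 1.01 × √(65/2) = 5.7579

δ ≈ 5.758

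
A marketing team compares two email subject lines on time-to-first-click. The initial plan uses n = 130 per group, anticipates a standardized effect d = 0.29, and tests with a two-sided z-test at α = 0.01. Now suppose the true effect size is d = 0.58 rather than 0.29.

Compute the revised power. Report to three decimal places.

Power ≈ 0.982

With d = 0.58: δ = d·√(n/2) = 0.58 × √(130/2) = 4.6761. Critical value z_{0.005} = 2.576.
Revised power = Φ(δ − 2.576) + Φ(−δ − 2.576) = Φ(2.100) + Φ(-7.252) = 0.9821 + 0.0000 = 0.9821.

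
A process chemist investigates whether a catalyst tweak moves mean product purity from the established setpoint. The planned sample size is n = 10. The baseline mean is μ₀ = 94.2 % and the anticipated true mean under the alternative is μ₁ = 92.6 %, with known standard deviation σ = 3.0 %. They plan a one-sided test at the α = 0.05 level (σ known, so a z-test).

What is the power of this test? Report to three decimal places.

Standardized effect: d = |μ₁ − μ₀| / σ = |92.6 − 94.2| / 3.0 = 0.5333
Noncentrality parameter: δ = d·√n = 0.5333 × √10 = 1.6865
One-sided α = 0.05 → critical value z_{0.05} = 1.645.
Power = Φ(δ − 1.645) = Φ(0.042) = 0.5166.

Power ≈ 0.517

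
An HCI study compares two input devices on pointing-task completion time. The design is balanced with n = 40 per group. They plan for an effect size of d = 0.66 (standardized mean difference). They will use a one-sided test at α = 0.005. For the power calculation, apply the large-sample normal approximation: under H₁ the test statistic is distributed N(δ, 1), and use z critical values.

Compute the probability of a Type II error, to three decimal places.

Noncentrality parameter: δ = d·√(n/2) = 0.66 × √(40/2) = 2.9516
Critical value for a one-sided test at α = 0.005: z_α = 2.576.
Power = Φ(δ − 2.576) = Φ(0.376) = 0.6465.
Type II error: β = 1 − power = 1 − 0.6465 = 0.3535.

β ≈ 0.354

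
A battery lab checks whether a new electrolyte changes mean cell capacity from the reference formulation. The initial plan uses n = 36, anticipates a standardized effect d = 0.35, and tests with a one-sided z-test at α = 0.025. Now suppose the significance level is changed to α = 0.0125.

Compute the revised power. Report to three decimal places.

Power ≈ 0.444

δ = d·√n = 0.35 × √36 = 2.1000 (unchanged). New critical value: z_{0.0125} = 2.241.
Revised power = Φ(δ − 2.241) = Φ(-0.141) = 0.4438.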